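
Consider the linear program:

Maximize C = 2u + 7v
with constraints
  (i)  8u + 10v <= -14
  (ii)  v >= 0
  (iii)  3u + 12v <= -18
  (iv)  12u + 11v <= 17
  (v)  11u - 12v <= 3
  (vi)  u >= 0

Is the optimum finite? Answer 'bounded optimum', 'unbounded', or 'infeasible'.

infeasible

The boundaries v = 0 and 3u + 12v = -18 meet at (-6, 0), but that point violates u ≥ 0. Every candidate vertex is excluded by some other constraint, so the feasible region is empty.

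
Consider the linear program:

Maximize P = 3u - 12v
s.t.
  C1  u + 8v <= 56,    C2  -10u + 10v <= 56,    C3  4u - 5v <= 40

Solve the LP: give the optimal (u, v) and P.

Feasible corners and P = 3u - 12v:
  (56/45, 308/45) → P = -392/5
  (600/37, 184/37) → P = -408/37
  (-68, -312/5) → P = 2724/5

The binding constraints are -10u + 10v = 56 and 4u - 5v = 40.
Solving simultaneously gives u = -68, v = -312/5.

u = -68, v = -312/5, maximum P = 2724/5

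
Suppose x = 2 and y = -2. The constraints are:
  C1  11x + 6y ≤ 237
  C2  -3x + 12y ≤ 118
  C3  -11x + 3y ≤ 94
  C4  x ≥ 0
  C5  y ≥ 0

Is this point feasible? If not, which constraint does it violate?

Constraint C5: y = -2, which is not ≥ 0. All other constraints are satisfied.

not feasible — violates C5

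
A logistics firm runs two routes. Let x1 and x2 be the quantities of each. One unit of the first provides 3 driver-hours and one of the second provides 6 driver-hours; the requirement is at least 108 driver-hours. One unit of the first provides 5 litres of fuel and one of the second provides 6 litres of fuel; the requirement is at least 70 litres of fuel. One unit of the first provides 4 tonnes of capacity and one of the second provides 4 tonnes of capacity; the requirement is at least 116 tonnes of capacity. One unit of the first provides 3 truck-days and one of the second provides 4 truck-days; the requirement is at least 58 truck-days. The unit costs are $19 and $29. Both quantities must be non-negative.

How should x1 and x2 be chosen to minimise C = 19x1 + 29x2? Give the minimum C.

Vertices and C = 19x1 + 29x2:
  (0, 29) → C = 841
  (36, 0) → C = 684
  (22, 7) → C = 621
The feasible region is unbounded (it extends along (0, 1), (1, 0)), but C strictly increases along every unbounded feasible direction, so there is no improving ray and the minimum is attained at a vertex.

The optimum lies where 3x1 + 6x2 = 108 and 4x1 + 4x2 = 116.
Solving simultaneously gives x1 = 22, x2 = 7.

x1 = 22, x2 = 7, minimum C = 621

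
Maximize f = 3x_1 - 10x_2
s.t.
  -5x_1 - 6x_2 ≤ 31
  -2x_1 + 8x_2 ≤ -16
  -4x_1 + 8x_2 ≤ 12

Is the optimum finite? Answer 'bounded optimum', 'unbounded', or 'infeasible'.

unbounded

From the feasible point (-38/13, -71/26), moving in the direction (6, -5) keeps every constraint satisfied while f increases without bound.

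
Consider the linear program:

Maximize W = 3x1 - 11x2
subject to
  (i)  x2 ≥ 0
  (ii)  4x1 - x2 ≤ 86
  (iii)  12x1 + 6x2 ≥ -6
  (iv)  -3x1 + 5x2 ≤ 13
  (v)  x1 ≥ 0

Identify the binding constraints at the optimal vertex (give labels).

Feasible corners and W = 3x1 - 11x2:
  (43/2, 0) → W = 129/2
  (0, 0) → W = 0
  (443/17, 310/17) → W = -2081/17
  (0, 13/5) → W = -143/5

The maximum is at (43/2, 0). Substituting into each constraint, equality holds for (i) and (ii); the remaining constraints have slack.

(i) and (ii)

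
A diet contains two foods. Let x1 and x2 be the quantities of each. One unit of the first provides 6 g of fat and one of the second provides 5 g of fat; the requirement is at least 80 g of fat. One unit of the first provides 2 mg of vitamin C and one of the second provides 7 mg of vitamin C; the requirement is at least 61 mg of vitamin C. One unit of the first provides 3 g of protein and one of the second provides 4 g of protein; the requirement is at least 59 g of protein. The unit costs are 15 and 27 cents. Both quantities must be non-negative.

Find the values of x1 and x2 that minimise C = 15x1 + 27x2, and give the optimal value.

Extreme points and C = 15x1 + 27x2:
  (0, 16) → C = 432
  (61/2, 0) → C = 915/2
  (25/9, 38/3) → C = 1151/3
  (13, 5) → C = 330
The feasible region is unbounded (it extends along (0, 1), (1, 0)), but C strictly increases along every unbounded feasible direction, so there is no improving ray and the minimum is attained at a vertex.

The optimum lies where 2x1 + 7x2 = 61 and 3x1 + 4x2 = 59.
Solving simultaneously gives x1 = 13, x2 = 5.

x1 = 13, x2 = 5, minimum C = 330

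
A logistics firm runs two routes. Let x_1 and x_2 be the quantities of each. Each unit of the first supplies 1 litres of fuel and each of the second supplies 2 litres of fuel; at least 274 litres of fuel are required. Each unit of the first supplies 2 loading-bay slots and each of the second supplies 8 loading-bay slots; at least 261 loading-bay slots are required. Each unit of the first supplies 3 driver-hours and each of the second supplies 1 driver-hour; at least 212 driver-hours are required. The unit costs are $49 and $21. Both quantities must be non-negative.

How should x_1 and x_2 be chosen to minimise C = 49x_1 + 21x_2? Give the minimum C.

Corner points and C = 49x_1 + 21x_2:
  (0, 212) → C = 4452
  (274, 0) → C = 13426
  (30, 122) → C = 4032
The feasible region is unbounded (it extends along (0, 1), (1, 0)), but C strictly increases along every unbounded feasible direction, so there is no improving ray and the minimum is attained at a vertex.

x_1 = 30, x_2 = 122, minimum C = 4032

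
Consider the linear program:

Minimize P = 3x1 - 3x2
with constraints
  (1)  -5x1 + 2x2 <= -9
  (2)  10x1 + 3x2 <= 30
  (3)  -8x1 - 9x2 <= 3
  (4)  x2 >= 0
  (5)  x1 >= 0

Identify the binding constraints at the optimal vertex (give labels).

(1) and (2)

Feasible corners and P = 3x1 - 3x2:
  (87/35, 12/7) → P = 81/35
  (9/5, 0) → P = 27/5
  (3, 0) → P = 9

The minimum is at (87/35, 12/7). Substituting into each constraint, equality holds for (1) and (2); the remaining constraints have slack.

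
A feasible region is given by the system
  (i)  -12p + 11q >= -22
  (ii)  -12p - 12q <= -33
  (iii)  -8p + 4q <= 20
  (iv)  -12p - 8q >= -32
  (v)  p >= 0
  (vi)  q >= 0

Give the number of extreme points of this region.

4

The feasible vertices (each the meet of two boundaries and inside every other half-plane) are:
  (209/92, 11/23)
  (44/19, 10/19)
  (0, 11/4)
  (0, 4)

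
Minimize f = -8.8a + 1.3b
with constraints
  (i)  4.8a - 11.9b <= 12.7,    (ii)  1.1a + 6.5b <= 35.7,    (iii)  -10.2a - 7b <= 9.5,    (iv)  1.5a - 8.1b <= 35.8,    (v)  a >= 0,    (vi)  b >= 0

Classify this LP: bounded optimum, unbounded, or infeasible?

bounded optimum

Vertices and f = -8.8a + 1.3b:
  (50738/4429, 15739/4429) → f = -4260337/44290
  (127/48, 0) → f = -1397/60
  (0, 357/65) → f = 7.14
  (0, 0) → f = 0
The feasible region has finitely many vertices and no improving ray; the minimum is -4260337/44290 at (50738/4429, 15739/4429).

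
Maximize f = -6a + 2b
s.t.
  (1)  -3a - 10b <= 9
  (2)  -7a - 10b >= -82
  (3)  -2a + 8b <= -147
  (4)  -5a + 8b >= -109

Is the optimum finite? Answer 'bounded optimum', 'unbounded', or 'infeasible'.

The boundaries -3a - 10b = 9 and -5a + 8b = -109 meet at (509/37, -186/37), but that point violates -2a + 8b ≤ -147. Every candidate vertex is excluded by some other constraint, so the feasible region is empty.

infeasible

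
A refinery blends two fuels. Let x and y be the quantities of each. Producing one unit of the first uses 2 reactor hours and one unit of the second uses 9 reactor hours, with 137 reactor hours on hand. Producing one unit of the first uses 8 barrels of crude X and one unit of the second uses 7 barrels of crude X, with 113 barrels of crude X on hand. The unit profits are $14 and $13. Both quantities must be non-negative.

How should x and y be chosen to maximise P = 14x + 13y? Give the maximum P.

Vertices and P = 14x + 13y:
  (0, 0) → P = 0
  (0, 137/9) → P = 1781/9
  (113/8, 0) → P = 791/4
  (1, 15) → P = 209

x = 1, y = 15, maximum P = 209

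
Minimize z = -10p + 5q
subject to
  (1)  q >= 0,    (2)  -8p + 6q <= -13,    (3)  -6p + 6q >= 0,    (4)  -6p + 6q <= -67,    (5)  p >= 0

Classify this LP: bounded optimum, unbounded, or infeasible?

infeasible

Constraints -6p + 6q ≥ 0 and -6p + 6q ≤ -67 have parallel boundaries but demand opposite sides — no point can satisfy both, so the region is empty.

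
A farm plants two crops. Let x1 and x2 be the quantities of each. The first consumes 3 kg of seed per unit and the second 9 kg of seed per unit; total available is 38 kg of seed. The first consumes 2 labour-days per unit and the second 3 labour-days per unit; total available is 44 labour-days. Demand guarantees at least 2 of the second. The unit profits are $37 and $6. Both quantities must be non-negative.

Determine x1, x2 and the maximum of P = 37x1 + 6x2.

Extreme points and P = 37x1 + 6x2:
  (0, 38/9) → P = 76/3
  (0, 2) → P = 12
  (20/3, 2) → P = 776/3

The binding constraints are 3x1 + 9x2 = 38 and x2 = 2.
Solving simultaneously gives x1 = 20/3, x2 = 2.

x1 = 20/3, x2 = 2, maximum P = 776/3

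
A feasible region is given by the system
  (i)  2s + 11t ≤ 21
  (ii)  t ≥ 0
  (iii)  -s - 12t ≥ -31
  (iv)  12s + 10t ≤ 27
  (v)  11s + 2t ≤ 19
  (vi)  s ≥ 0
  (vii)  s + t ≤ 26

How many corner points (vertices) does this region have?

5

Intersecting each pair of boundary lines and keeping only the points that satisfy every inequality leaves:
  (87/112, 99/56)
  (0, 21/11)
  (19/11, 0)
  (0, 0)
  (68/43, 69/86)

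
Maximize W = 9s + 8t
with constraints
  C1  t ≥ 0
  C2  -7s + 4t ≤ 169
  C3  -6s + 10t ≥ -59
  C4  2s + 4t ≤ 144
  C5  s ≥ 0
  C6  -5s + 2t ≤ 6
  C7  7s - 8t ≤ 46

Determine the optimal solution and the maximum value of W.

Vertices and W = 9s + 8t:
  (0, 0) → W = 0
  (46/7, 0) → W = 414/7
  (11, 61/2) → W = 343
  (334/11, 229/11) → W = 4838/11
  (0, 3) → W = 24

The binding constraints are 2s + 4t = 144 and 7s - 8t = 46.
Solving simultaneously gives s = 334/11, t = 229/11.

s = 334/11, t = 229/11, maximum W = 4838/11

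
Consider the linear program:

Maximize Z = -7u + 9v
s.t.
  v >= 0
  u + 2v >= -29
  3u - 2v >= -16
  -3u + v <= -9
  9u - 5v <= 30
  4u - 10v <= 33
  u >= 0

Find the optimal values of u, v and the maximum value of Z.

At the optimal vertex, 3u - 2v = -16 and 9u - 5v = 30.
Solving simultaneously gives u = 140/3, v = 78.

u = 140/3, v = 78, maximum Z = 1126/3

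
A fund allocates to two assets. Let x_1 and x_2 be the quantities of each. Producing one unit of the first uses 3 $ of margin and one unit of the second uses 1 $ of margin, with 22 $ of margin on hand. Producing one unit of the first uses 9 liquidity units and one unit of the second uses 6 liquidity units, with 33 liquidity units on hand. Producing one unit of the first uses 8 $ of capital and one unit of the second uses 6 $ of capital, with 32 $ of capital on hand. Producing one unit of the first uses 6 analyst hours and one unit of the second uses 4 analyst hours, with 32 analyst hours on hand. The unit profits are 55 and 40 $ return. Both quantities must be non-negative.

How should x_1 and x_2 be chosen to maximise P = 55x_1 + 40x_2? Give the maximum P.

The optimum lies where 9x_1 + 6x_2 = 33 and 8x_1 + 6x_2 = 32.
Solving simultaneously gives x_1 = 1, x_2 = 4.

x_1 = 1, x_2 = 4, maximum P = 215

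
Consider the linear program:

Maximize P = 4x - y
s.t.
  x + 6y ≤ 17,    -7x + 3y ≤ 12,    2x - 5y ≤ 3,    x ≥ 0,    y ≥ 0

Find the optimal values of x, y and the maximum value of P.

x = 103/17, y = 31/17, maximum P = 381/17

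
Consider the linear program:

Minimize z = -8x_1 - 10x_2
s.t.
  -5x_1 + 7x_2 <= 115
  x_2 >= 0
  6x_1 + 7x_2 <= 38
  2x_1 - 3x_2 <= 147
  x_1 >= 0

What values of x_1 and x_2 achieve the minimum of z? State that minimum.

x_1 = 0, x_2 = 38/7, minimum z = -380/7

Vertices and z = -8x_1 - 10x_2:
  (19/3, 0) → z = -152/3
  (0, 0) → z = 0
  (0, 38/7) → z = -380/7

At the optimal vertex, 6x_1 + 7x_2 = 38 and x_1 = 0.
Solving simultaneously gives x_1 = 0, x_2 = 38/7.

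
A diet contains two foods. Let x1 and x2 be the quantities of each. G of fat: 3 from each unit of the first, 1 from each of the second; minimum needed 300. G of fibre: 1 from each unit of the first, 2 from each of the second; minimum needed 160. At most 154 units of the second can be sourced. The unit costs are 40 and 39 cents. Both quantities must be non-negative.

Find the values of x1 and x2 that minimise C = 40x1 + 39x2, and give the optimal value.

The feasible region is unbounded (it extends along (1, 0)), but C strictly increases along every unbounded feasible direction, so there is no improving ray and the minimum is attained at a vertex.

The binding constraints are 3x1 + x2 = 300 and x1 + 2x2 = 160.
Solving simultaneously gives x1 = 88, x2 = 36.

x1 = 88, x2 = 36, minimum C = 4924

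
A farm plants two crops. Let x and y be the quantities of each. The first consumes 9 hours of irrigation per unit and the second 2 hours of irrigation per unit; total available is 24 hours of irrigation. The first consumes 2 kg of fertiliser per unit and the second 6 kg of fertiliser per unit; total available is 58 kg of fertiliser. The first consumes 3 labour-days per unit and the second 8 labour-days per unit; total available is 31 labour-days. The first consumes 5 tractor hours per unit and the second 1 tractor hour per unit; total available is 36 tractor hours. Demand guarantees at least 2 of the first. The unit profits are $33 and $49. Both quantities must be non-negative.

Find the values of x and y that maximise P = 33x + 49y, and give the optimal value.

Extreme points and P = 33x + 49y:
  (8/3, 0) → P = 88
  (2, 0) → P = 66
  (2, 3) → P = 213

The binding constraints are 9x + 2y = 24 and x = 2.
Solving simultaneously gives x = 2, y = 3.

x = 2, y = 3, maximum P = 213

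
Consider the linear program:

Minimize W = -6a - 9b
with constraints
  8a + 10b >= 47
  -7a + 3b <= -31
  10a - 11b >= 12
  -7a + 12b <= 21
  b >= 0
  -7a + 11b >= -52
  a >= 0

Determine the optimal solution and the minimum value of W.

Vertices and W = -6a - 9b:
  (451/94, 81/94) → W = -3435/94
  (47/8, 0) → W = -141/4
  (305/47, 226/47) → W = -3864/47
  (375/43, 294/43) → W = -4896/43
  (855/7, 73) → W = -9729/7
  (52/7, 0) → W = -312/7

The optimum lies where -7a + 12b = 21 and -7a + 11b = -52.
Solving simultaneously gives a = 855/7, b = 73.

a = 855/7, b = 73, minimum W = -9729/7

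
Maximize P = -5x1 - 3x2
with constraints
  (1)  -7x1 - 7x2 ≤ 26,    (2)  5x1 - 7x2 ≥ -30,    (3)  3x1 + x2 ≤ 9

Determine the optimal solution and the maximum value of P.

x1 = -14/3, x2 = 20/21, maximum P = 430/21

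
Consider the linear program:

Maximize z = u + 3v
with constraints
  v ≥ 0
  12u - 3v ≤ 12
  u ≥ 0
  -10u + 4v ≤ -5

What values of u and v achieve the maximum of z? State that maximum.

Extreme points and z = u + 3v:
  (1, 0) → z = 1
  (1/2, 0) → z = 1/2
  (11/6, 10/3) → z = 71/6

At the optimal vertex, 12u - 3v = 12 and -10u + 4v = -5.
Solving simultaneously gives u = 11/6, v = 10/3.

u = 11/6, v = 10/3, maximum z = 71/6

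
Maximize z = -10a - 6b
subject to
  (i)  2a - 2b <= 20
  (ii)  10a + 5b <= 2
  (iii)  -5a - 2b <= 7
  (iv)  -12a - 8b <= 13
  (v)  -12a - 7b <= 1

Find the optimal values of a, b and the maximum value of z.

a = 19/10, b = -17/5, maximum z = 7/5

Feasible corners and z = -10a - 6b:
  (-39/5, 16) → z = -18
  (19/10, -17/5) → z = 7/5
  (-47/11, 79/11) → z = -4/11

The optimum lies where 10a + 5b = 2 and -12a - 7b = 1.
Solving simultaneously gives a = 19/10, b = -17/5.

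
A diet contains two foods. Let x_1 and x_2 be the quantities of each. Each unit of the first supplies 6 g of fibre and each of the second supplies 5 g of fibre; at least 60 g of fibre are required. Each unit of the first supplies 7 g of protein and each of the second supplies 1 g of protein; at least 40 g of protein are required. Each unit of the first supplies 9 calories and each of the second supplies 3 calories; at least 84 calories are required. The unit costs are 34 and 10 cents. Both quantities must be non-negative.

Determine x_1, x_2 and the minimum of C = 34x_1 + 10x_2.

x_1 = 3, x_2 = 19, minimum C = 292

Corner points and C = 34x_1 + 10x_2:
  (0, 40) → C = 400
  (10, 0) → C = 340
  (80/9, 4/3) → C = 2840/9
  (3, 19) → C = 292
The feasible region is unbounded (it extends along (0, 1), (1, 0)), but C strictly increases along every unbounded feasible direction, so there is no improving ray and the minimum is attained at a vertex.

The binding constraints are 7x_1 + x_2 = 40 and 9x_1 + 3x_2 = 84.
Solving simultaneously gives x_1 = 3, x_2 = 19.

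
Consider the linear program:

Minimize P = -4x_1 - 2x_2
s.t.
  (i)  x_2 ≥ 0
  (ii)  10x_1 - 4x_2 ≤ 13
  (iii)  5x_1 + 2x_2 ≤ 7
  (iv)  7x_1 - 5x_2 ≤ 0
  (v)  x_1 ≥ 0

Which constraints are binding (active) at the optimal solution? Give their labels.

(iii) and (v)

Feasible corners and P = -4x_1 - 2x_2:
  (0, 0) → P = 0
  (35/39, 49/39) → P = -238/39
  (0, 7/2) → P = -7

The minimum is at (0, 7/2). Substituting into each constraint, equality holds for (iii) and (v); the remaining constraints have slack.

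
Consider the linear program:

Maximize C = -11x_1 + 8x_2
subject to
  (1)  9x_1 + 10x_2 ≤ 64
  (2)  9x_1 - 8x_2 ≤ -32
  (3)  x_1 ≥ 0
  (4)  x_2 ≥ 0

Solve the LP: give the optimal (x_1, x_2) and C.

Extreme points and C = -11x_1 + 8x_2:
  (32/27, 16/3) → C = 800/27
  (0, 32/5) → C = 256/5
  (0, 4) → C = 32

The optimum lies where 9x_1 + 10x_2 = 64 and x_1 = 0.
Solving simultaneously gives x_1 = 0, x_2 = 32/5.

x_1 = 0, x_2 = 32/5, maximum C = 256/5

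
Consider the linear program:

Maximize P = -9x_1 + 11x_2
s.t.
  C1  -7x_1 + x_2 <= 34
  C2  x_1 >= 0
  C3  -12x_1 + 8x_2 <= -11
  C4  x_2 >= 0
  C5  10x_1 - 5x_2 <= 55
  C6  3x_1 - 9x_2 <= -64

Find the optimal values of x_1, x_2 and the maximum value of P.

x_1 = 77/4, x_2 = 55/2, maximum P = 517/4

Extreme points and P = -9x_1 + 11x_2:
  (77/4, 55/2) → P = 517/4
  (611/84, 267/28) → P = 276/7
  (163/15, 161/15) → P = 304/15

The optimum lies where -12x_1 + 8x_2 = -11 and 10x_1 - 5x_2 = 55.
Solving simultaneously gives x_1 = 77/4, x_2 = 55/2.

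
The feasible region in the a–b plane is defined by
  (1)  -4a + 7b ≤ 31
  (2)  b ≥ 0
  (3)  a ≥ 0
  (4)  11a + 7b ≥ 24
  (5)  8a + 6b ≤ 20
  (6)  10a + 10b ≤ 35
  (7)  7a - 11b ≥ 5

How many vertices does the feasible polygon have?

Of the 21 pairwise boundary intersections, those satisfying every inequality are:
  (24/11, 0)
  (5/2, 0)
  (299/170, 113/170)
  (25/13, 10/13)

4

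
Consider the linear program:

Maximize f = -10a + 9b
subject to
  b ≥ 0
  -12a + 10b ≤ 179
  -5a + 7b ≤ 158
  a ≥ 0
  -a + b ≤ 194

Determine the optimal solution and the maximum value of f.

Corner points and f = -10a + 9b:
  (0, 0) → f = 0
  (327/34, 1001/34) → f = 5739/34
  (0, 179/10) → f = 1611/10
The feasible region is unbounded (it extends along (1, 0), (7, 5)), but f strictly decreases along every unbounded feasible direction, so there is no improving ray and the maximum is attained at a vertex.

The binding constraints are -12a + 10b = 179 and -5a + 7b = 158.
Solving simultaneously gives a = 327/34, b = 1001/34.

a = 327/34, b = 1001/34, maximum f = 5739/34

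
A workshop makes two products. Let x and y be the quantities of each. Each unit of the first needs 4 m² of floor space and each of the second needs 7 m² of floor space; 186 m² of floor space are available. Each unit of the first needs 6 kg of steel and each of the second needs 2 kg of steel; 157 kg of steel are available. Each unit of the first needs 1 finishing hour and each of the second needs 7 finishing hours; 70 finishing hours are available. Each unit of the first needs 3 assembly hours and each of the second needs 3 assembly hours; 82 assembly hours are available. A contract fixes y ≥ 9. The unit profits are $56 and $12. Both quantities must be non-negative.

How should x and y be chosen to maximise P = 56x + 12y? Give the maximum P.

Feasible corners and P = 56x + 12y:
  (0, 10) → P = 120
  (0, 9) → P = 108
  (7, 9) → P = 500

The optimum lies where x + 7y = 70 and y = 9.
Solving simultaneously gives x = 7, y = 9.

x = 7, y = 9, maximum P = 500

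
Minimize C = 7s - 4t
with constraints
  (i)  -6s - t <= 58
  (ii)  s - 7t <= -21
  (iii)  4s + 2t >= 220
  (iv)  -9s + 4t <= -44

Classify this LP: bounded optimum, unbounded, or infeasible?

From the feasible point (749/15, 152/15), moving in the direction (4, 9) keeps every constraint satisfied while C decreases without bound.

unbounded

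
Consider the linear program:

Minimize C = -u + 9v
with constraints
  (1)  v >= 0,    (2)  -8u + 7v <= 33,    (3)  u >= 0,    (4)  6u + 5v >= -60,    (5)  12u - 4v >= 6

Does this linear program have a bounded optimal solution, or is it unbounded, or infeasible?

From the feasible point (1/2, 0), moving in the direction (1, 0) keeps every constraint satisfied while C decreases without bound.

unbounded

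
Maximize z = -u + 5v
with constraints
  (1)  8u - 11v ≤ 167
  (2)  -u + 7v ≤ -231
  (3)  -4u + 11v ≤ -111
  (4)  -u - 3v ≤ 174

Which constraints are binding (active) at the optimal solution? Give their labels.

Vertices and z = -u + 5v:
  (-1372/45, -1681/45) → z = -7033/45
  (-1413/35, -1559/35) → z = -6382/35
  (-105/2, -81/2) → z = -150

The maximum is at (-105/2, -81/2). Substituting into each constraint, equality holds for (2) and (4); the remaining constraints have slack.

(2) and (4)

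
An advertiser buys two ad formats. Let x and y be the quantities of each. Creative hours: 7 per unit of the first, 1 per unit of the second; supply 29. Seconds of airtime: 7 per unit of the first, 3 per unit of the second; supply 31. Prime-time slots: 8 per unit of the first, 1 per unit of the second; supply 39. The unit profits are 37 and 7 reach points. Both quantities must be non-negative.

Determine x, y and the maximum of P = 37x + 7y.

Extreme points and P = 37x + 7y:
  (0, 0) → P = 0
  (0, 31/3) → P = 217/3
  (29/7, 0) → P = 1073/7
  (4, 1) → P = 155

x = 4, y = 1, maximum P = 155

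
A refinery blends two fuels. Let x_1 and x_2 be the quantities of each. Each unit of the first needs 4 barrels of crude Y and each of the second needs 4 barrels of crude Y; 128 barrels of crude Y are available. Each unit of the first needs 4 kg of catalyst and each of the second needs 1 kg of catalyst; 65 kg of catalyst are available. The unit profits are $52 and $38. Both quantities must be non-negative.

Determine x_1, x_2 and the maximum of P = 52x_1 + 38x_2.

x_1 = 11, x_2 = 21, maximum P = 1370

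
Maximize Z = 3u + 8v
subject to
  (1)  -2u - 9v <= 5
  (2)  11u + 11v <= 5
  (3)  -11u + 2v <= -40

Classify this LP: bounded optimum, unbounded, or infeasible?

The boundaries -2u - 9v = 5 and 11u + 11v = 5 meet at (100/77, -65/77), but that point violates -11u + 2v ≤ -40. Every candidate vertex is excluded by some other constraint, so the feasible region is empty.

infeasible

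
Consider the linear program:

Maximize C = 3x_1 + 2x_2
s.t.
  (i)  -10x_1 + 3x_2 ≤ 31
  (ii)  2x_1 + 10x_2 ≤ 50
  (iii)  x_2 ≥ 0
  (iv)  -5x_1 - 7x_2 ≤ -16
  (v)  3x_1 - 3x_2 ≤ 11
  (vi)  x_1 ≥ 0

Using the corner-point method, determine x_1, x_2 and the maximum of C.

x_1 = 65/9, x_2 = 32/9, maximum C = 259/9

Feasible corners and C = 3x_1 + 2x_2:
  (65/9, 32/9) → C = 259/9
  (0, 5) → C = 10
  (16/5, 0) → C = 48/5
  (11/3, 0) → C = 11
  (0, 16/7) → C = 32/7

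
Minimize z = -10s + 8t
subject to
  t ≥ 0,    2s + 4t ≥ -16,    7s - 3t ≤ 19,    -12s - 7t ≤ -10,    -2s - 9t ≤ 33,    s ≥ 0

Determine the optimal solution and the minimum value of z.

s = 19/7, t = 0, minimum z = -190/7

Corner points and z = -10s + 8t:
  (19/7, 0) → z = -190/7
  (5/6, 0) → z = -25/3
  (0, 10/7) → z = 80/7
The feasible region is unbounded (it extends along (0, 1), (3, 7)), but z strictly increases along every unbounded feasible direction, so there is no improving ray and the minimum is attained at a vertex.

The optimum lies where t = 0 and 7s - 3t = 19.
Solving simultaneously gives s = 19/7, t = 0.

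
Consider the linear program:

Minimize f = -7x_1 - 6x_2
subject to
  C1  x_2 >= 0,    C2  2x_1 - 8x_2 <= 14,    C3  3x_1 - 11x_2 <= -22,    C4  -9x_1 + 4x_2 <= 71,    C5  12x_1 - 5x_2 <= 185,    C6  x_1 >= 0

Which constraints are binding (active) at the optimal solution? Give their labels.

Corner points and f = -7x_1 - 6x_2:
  (55/3, 7) → f = -511/3
  (0, 2) → f = -12
  (365, 839) → f = -7589
  (0, 71/4) → f = -213/2

The minimum is at (365, 839). Substituting into each constraint, equality holds for C4 and C5; the remaining constraints have slack.

C4 and C5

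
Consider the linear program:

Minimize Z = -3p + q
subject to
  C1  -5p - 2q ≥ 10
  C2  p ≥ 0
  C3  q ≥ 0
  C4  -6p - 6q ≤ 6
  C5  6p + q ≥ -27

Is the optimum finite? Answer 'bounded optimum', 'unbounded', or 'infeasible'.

The boundaries -5p - 2q = 10 and -6p - 6q = 6 meet at (-8/3, 5/3), but that point violates p ≥ 0. Every candidate vertex is excluded by some other constraint, so the feasible region is empty.

infeasible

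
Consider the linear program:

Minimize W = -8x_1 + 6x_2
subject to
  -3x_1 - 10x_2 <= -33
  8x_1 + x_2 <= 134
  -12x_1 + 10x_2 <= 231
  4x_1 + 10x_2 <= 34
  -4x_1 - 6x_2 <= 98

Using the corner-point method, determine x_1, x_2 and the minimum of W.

x_1 = 1, x_2 = 3, minimum W = 10

Corner points and W = -8x_1 + 6x_2:
  (-66/5, 363/50) → W = 3729/25
  (1, 3) → W = 10
  (-197/16, 333/40) → W = 2969/20

At the optimal vertex, -3x_1 - 10x_2 = -33 and 4x_1 + 10x_2 = 34.
Solving simultaneously gives x_1 = 1, x_2 = 3.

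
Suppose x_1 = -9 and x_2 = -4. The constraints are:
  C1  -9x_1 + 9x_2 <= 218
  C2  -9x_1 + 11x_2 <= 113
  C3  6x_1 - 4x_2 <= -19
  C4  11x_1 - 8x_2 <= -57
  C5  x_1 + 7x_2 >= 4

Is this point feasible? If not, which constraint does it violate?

not feasible — violates C5

Constraint C5: x_1 + 7x_2 = -37, which is not ≥ 4. All other constraints are satisfied.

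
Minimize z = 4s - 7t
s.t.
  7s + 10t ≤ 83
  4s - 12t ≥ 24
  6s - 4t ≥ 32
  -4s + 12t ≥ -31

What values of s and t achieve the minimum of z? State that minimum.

Vertices and z = 4s - 7t:
  (309/31, 41/31) → z = 949/31
  (653/62, 115/124) → z = 4419/124
  (36/7, -2/7) → z = 158/7
  (65/14, -29/28) → z = 723/28

At the optimal vertex, 4s - 12t = 24 and 6s - 4t = 32.
Solving simultaneously gives s = 36/7, t = -2/7.

s = 36/7, t = -2/7, minimum z = 158/7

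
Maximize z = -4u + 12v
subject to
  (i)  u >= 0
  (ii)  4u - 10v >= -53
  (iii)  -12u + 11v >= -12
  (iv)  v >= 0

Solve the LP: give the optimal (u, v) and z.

Extreme points and z = -4u + 12v:
  (0, 53/10) → z = 318/5
  (0, 0) → z = 0
  (37/4, 9) → z = 71
  (1, 0) → z = -4

u = 37/4, v = 9, maximum z = 71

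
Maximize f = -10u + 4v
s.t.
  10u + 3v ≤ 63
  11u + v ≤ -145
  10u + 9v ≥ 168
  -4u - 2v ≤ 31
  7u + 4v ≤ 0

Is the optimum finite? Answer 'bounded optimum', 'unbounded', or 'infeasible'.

Corner points and f = -10u + 4v:
  (-615/16, 491/8) → f = 5039/8
  (-672/23, 1176/23) → f = 11424/23
  (-62, 217/2) → f = 1054
The feasible region has finitely many vertices and no improving ray; the maximum is 1054 at (-62, 217/2).

bounded optimum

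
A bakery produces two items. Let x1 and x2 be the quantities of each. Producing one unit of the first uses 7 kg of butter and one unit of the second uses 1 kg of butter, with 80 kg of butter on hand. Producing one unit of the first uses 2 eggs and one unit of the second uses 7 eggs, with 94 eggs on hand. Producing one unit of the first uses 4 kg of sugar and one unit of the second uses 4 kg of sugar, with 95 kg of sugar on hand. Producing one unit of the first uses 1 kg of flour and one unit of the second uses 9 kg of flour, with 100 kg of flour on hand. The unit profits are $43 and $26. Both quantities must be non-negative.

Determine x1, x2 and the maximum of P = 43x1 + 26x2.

Vertices and P = 43x1 + 26x2:
  (0, 0) → P = 0
  (0, 100/9) → P = 2600/9
  (80/7, 0) → P = 3440/7
  (10, 10) → P = 690

At the optimal vertex, 7x1 + x2 = 80 and x1 + 9x2 = 100.
Solving simultaneously gives x1 = 10, x2 = 10.

x1 = 10, x2 = 10, maximum P = 690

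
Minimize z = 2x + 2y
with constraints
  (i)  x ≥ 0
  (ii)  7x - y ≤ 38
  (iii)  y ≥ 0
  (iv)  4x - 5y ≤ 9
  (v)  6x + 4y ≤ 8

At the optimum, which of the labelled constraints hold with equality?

Vertices and z = 2x + 2y:
  (0, 0) → z = 0
  (0, 2) → z = 4
  (4/3, 0) → z = 8/3

The minimum is at (0, 0). Substituting into each constraint, equality holds for (i) and (iii); the remaining constraints have slack.

(i) and (iii)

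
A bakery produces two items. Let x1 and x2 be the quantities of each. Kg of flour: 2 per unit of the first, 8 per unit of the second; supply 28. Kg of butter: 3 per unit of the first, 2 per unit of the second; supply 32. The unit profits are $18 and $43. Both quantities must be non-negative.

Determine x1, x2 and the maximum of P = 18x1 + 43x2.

x1 = 10, x2 = 1, maximum P = 223

Extreme points and P = 18x1 + 43x2:
  (0, 0) → P = 0
  (0, 7/2) → P = 301/2
  (32/3, 0) → P = 192
  (10, 1) → P = 223

The binding constraints are 2x1 + 8x2 = 28 and 3x1 + 2x2 = 32.
Solving simultaneously gives x1 = 10, x2 = 1.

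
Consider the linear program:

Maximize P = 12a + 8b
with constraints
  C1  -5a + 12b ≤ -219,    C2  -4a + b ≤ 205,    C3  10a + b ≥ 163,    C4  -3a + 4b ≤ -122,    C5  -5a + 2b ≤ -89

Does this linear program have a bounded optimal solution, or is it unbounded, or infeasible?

From the feasible point (147/4, -47/16), moving in the direction (12, 5) keeps every constraint satisfied while P increases without bound.

unbounded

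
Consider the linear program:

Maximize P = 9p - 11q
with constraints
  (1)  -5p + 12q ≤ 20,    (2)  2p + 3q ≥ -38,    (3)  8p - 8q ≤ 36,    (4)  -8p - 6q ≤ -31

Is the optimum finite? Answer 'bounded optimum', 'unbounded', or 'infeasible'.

bounded optimum

Vertices and P = 9p - 11q:
  (74/7, 85/14) → P = 397/14
  (2, 5/2) → P = -19/2
  (29/7, -5/14) → P = 577/14
The feasible region has finitely many vertices and no improving ray; the maximum is 577/14 at (29/7, -5/14).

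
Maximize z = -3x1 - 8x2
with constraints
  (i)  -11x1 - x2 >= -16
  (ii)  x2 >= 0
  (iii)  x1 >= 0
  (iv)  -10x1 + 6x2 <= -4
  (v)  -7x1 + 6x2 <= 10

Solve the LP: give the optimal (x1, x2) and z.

x1 = 2/5, x2 = 0, maximum z = -6/5

Corner points and z = -3x1 - 8x2:
  (16/11, 0) → z = -48/11
  (25/19, 29/19) → z = -307/19
  (2/5, 0) → z = -6/5

The optimum lies where x2 = 0 and -10x1 + 6x2 = -4.
Solving simultaneously gives x1 = 2/5, x2 = 0.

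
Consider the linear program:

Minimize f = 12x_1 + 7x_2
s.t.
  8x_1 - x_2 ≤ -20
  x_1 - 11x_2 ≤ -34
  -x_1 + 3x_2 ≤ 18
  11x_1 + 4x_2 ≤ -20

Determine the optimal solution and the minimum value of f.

Feasible corners and f = 12x_1 + 7x_2:
  (-12, 2) → f = -130
  (-356/125, 354/125) → f = -1794/125
  (-132/37, 178/37) → f = -338/37

The binding constraints are x_1 - 11x_2 = -34 and -x_1 + 3x_2 = 18.
Solving simultaneously gives x_1 = -12, x_2 = 2.

x_1 = -12, x_2 = 2, minimum f = -130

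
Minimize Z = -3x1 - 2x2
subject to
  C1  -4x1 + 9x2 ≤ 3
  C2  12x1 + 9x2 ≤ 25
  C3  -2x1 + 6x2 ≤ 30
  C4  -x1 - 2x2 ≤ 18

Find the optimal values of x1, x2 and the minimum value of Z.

x1 = 212/15, x2 = -241/15, minimum Z = -154/15

The optimum lies where 12x1 + 9x2 = 25 and -x1 - 2x2 = 18.
Solving simultaneously gives x1 = 212/15, x2 = -241/15.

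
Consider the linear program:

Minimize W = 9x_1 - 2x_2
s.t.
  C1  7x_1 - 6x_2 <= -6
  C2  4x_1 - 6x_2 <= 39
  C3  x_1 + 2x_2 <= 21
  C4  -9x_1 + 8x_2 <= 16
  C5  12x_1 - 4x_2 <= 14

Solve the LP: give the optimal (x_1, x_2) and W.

Corner points and W = 9x_1 - 2x_2:
  (-15, -33/2) → W = -102
  (27/11, 85/22) → W = 158/11
  (-204/11, -415/22) → W = -1421/11
  (44/15, 53/10) → W = 79/5

x_1 = -204/11, x_2 = -415/22, minimum W = -1421/11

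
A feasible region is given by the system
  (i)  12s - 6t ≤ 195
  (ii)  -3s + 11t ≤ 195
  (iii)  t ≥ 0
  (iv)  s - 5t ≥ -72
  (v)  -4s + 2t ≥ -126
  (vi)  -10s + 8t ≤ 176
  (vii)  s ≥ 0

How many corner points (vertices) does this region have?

Intersecting each pair of boundary lines and keeping only the points that satisfy every inequality leaves:
  (65/4, 0)
  (469/18, 353/18)
  (0, 0)
  (0, 72/5)

4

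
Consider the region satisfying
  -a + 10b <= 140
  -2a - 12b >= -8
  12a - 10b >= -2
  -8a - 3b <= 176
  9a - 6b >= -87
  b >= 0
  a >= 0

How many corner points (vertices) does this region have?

Pairwise boundary intersections that survive every other constraint:
  (14/41, 25/41)
  (4, 0)
  (0, 1/5)
  (0, 0)

4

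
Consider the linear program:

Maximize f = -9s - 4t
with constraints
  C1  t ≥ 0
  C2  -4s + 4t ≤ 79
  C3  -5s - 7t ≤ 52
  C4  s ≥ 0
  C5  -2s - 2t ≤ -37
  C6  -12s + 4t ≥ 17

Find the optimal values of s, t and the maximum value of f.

Corner points and f = -9s - 4t:
  (0, 79/4) → f = -79
  (31/4, 55/2) → f = -719/4
  (0, 37/2) → f = -74
  (57/16, 239/16) → f = -1469/16

The binding constraints are s = 0 and -2s - 2t = -37.
Solving simultaneously gives s = 0, t = 37/2.

s = 0, t = 37/2, maximum f = -74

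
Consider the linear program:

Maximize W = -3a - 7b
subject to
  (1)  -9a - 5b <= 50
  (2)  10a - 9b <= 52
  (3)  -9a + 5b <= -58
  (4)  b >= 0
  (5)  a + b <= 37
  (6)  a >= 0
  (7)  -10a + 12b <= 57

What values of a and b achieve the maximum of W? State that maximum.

Extreme points and W = -3a - 7b:
  (262/31, 112/31) → W = -1570/31
  (385/19, 318/19) → W = -3381/19
  (981/58, 1093/58) → W = -5297/29
  (387/22, 427/22) → W = -2075/11

a = 262/31, b = 112/31, maximum W = -1570/31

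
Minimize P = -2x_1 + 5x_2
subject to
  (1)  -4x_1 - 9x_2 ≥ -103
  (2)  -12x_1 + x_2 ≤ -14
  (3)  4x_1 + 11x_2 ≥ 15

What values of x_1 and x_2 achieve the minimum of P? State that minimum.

Extreme points and P = -2x_1 + 5x_2:
  (229/112, 295/28) → P = 2721/56
  (499/4, -44) → P = -939/2
  (169/136, 31/34) → P = 141/68

At the optimal vertex, -4x_1 - 9x_2 = -103 and 4x_1 + 11x_2 = 15.
Solving simultaneously gives x_1 = 499/4, x_2 = -44.

x_1 = 499/4, x_2 = -44, minimum P = -939/2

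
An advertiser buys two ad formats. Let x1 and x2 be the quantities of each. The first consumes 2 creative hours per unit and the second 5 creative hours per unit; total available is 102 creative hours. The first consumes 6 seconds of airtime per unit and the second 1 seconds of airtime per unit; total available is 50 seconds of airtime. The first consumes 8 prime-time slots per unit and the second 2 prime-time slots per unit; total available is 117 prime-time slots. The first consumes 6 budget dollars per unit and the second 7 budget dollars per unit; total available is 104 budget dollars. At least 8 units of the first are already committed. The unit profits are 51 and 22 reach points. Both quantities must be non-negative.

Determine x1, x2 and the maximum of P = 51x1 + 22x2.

Corner points and P = 51x1 + 22x2:
  (25/3, 0) → P = 425
  (8, 0) → P = 408
  (8, 2) → P = 452

x1 = 8, x2 = 2, maximum P = 452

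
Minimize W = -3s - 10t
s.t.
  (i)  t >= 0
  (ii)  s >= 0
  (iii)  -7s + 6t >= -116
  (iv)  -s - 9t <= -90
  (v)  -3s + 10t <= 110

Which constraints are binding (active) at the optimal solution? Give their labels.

(iii) and (v)

Extreme points and W = -3s - 10t:
  (0, 10) → W = -100
  (0, 11) → W = -110
  (528/23, 514/69) → W = -9892/69
  (35, 43/2) → W = -320

The minimum is at (35, 43/2). Substituting into each constraint, equality holds for (iii) and (v); the remaining constraints have slack.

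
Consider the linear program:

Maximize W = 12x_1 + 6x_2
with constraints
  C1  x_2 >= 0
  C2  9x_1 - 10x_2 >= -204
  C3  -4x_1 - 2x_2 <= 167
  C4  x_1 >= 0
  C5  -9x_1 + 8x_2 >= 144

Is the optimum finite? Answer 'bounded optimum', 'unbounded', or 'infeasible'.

Vertices and W = 12x_1 + 6x_2:
  (0, 102/5) → W = 612/5
  (32/3, 30) → W = 308
  (0, 18) → W = 108
The feasible region has finitely many vertices and no improving ray; the maximum is 308 at (32/3, 30).

bounded optimum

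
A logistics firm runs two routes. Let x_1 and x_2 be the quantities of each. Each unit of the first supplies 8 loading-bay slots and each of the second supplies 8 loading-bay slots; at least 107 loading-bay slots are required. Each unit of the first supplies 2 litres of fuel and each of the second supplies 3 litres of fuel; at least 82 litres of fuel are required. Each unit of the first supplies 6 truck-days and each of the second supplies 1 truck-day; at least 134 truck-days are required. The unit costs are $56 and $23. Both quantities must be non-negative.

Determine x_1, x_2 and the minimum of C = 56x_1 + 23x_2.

x_1 = 20, x_2 = 14, minimum C = 1442

Vertices and C = 56x_1 + 23x_2:
  (0, 134) → C = 3082
  (41, 0) → C = 2296
  (20, 14) → C = 1442
The feasible region is unbounded (it extends along (0, 1), (1, 0)), but C strictly increases along every unbounded feasible direction, so there is no improving ray and the minimum is attained at a vertex.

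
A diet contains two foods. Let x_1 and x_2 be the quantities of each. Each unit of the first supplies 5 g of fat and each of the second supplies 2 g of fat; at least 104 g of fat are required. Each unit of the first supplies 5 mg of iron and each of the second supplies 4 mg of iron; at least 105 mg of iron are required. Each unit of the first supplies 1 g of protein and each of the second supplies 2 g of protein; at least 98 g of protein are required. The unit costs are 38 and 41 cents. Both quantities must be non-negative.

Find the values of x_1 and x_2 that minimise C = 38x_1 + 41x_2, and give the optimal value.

x_1 = 3/2, x_2 = 193/4, minimum C = 8141/4

Vertices and C = 38x_1 + 41x_2:
  (0, 52) → C = 2132
  (98, 0) → C = 3724
  (3/2, 193/4) → C = 8141/4
The feasible region is unbounded (it extends along (0, 1), (1, 0)), but C strictly increases along every unbounded feasible direction, so there is no improving ray and the minimum is attained at a vertex.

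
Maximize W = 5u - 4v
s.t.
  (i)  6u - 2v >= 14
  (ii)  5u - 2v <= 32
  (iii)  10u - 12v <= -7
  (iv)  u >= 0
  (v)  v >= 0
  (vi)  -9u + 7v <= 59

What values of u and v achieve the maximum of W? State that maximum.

Extreme points and W = 5u - 4v:
  (7/2, 7/2) → W = 7/2
  (9, 20) → W = -35
  (199/20, 71/8) → W = 57/4
  (342/17, 583/17) → W = -622/17

At the optimal vertex, 5u - 2v = 32 and 10u - 12v = -7.
Solving simultaneously gives u = 199/20, v = 71/8.

u = 199/20, v = 71/8, maximum W = 57/4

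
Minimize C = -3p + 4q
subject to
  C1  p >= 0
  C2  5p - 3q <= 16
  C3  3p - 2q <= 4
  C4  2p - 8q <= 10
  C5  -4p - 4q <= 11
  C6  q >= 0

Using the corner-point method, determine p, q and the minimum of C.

Extreme points and C = -3p + 4q:
  (0, 0) → C = 0
  (20, 28) → C = 52
  (4/3, 0) → C = -4
The feasible region is unbounded (it extends along (0, 1), (3, 5)), but C strictly increases along every unbounded feasible direction, so there is no improving ray and the minimum is attained at a vertex.

At the optimal vertex, 3p - 2q = 4 and q = 0.
Solving simultaneously gives p = 4/3, q = 0.

p = 4/3, q = 0, minimum C = -4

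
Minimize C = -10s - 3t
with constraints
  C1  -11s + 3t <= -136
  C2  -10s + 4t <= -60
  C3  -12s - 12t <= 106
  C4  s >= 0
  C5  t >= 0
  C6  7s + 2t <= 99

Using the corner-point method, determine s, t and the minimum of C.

Corner points and C = -10s - 3t:
  (136/11, 0) → C = -1360/11
  (569/43, 137/43) → C = -6101/43
  (99/7, 0) → C = -990/7

The binding constraints are -11s + 3t = -136 and 7s + 2t = 99.
Solving simultaneously gives s = 569/43, t = 137/43.

s = 569/43, t = 137/43, minimum C = -6101/43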